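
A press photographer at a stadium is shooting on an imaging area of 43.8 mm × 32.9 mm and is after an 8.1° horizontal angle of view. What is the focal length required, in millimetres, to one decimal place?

From α = 2·arctan(w/2f) we get f = w / (2·tan(α/2)).
With w = 43.8 mm and α/2 = 4.05°, tan(α/2) ≈ 0.07080, so f ≈ 43.8 / 0.14161 ≈ 309.3054 mm.

309.3 mm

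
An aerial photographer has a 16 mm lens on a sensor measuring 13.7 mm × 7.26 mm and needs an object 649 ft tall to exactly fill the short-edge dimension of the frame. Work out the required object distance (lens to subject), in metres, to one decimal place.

436.0 m

W: 649 ft × 304.8 mm/ft = 197815.19 mm.
Magnification m = h/W = dᵢ/dₒ; combined with 1/f = 1/dₒ + 1/dᵢ this gives dₒ = f·(1 + W/h).
dₒ = 16 mm × (1 + 197815/7.26) = 16 × 27248.2719 ≈ 435972.350 mm = 435.972 m.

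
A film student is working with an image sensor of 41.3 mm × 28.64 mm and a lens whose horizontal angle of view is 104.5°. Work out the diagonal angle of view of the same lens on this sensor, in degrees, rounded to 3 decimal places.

From the horizontal AOV: f = 41.3 / (2·tan(52.25°)) = 41.3 / 2.58304 ≈ 15.9889 mm.
Sensor diagonal = √(41.3² + 28.64²) = √2525.9396 ≈ 50.2587 mm.
Diagonal AOV = 2·arctan(50.2587 / (2 × 15.9889)) = 2·arctan(1.57167) ≈ 115.0656°.

115.066°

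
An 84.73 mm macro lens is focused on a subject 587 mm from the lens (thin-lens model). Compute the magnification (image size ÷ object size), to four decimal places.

0.1687×

Thin lens: 1/f = 1/dₒ + 1/dᵢ → 1/dᵢ = 1/84.73 − 1/587 = 0.0100986 mm⁻¹, so dᵢ ≈ 99.0235 mm.
Magnification m = dᵢ/dₒ = 99.0235/587 ≈ 0.16869.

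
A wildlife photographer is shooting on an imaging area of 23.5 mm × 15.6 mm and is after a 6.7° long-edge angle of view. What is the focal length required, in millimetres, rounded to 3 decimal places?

200.734 mm

From α = 2·arctan(w/2f) we get f = w / (2·tan(α/2)).
With w = 23.5 mm and α/2 = 3.35°, tan(α/2) ≈ 0.05854, so f ≈ 23.5 / 0.11707 ≈ 200.7338 mm.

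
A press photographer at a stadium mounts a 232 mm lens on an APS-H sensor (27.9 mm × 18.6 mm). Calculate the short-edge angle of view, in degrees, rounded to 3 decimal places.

4.591°

Angle of view α = 2·arctan(h/2f) with h = 18.6 mm and f = 232 mm.
h/2f = 0.04009; arctan(0.04009) ≈ 2.2955°, so α ≈ 4.5911°.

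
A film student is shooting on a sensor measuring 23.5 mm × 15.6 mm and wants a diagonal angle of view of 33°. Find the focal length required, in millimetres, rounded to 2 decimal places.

47.61 mm

Sensor diagonal = √(23.5² + 15.6²) = √795.6100 ≈ 28.2066 mm.
From α = 2·arctan(d/2f) we get f = d / (2·tan(α/2)).
With d = 28.2066 mm and α/2 = 16.5°, tan(α/2) ≈ 0.29621, so f ≈ 28.2066 / 0.59243 ≈ 47.6119 mm.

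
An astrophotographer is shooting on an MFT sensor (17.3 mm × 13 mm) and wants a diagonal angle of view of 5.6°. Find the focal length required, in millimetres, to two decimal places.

Sensor diagonal = √(17.3² + 13²) = √468.2900 ≈ 21.6400 mm.
From α = 2·arctan(d/2f) we get f = d / (2·tan(α/2)).
With d = 21.6400 mm and α/2 = 2.8°, tan(α/2) ≈ 0.04891, so f ≈ 21.6400 / 0.09782 ≈ 221.2311 mm.

221.23 mm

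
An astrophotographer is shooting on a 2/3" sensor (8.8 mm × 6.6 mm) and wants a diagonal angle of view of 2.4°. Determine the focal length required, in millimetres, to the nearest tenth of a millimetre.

Sensor diagonal = √(8.8² + 6.6²) = √121.0000 ≈ 11.0000 mm.
From α = 2·arctan(d/2f) we get f = d / (2·tan(α/2)).
With d = 11.0000 mm and α/2 = 1.2°, tan(α/2) ≈ 0.02095, so f ≈ 11.0000 / 0.04189 ≈ 262.5673 mm.

262.6 mm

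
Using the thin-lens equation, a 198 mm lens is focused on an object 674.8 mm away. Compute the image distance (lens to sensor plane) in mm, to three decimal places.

1/dᵢ = 1/f − 1/dₒ = 1/198 − 1/674.8 = 0.0035686 mm⁻¹.
dᵢ = 1/0.0035686 ≈ 280.2232 mm.

280.223 mm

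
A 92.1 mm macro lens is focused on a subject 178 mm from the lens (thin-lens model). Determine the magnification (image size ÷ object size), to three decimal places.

Thin lens: 1/f = 1/dₒ + 1/dᵢ → 1/dᵢ = 1/92.1 − 1/178 = 0.0052398 mm⁻¹, so dᵢ ≈ 190.8475 mm.
Magnification m = dᵢ/dₒ = 190.8475/178 ≈ 1.07218.

1.072×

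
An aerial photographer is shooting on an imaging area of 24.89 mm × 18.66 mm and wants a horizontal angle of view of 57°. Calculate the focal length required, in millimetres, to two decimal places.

22.92 mm

From α = 2·arctan(w/2f) we get f = w / (2·tan(α/2)).
With w = 24.89 mm and α/2 = 28.5°, tan(α/2) ≈ 0.54296, so f ≈ 24.89 / 1.08591 ≈ 22.9208 mm.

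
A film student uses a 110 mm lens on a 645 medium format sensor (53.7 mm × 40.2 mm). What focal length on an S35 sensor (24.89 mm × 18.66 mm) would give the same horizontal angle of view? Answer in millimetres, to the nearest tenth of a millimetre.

Equal angle of view means equal width/f ratio, so f₂ = f₁ · (width₂/width₁) = 110 × 24.89/53.7.
f₂ = 110 × 0.46350 ≈ 50.985 mm.

51.0 mm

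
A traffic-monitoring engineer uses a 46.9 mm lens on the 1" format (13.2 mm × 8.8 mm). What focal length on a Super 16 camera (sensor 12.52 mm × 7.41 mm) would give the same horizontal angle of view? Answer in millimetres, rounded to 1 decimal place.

44.5 mm

Equal angle of view means equal width/f ratio, so f₂ = f₁ · (width₂/width₁) = 46.9 × 12.52/13.2.
f₂ = 46.9 × 0.94848 ≈ 44.484 mm.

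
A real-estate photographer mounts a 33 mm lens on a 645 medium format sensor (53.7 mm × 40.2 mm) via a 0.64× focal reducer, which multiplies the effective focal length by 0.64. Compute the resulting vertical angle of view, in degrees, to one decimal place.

Effective focal length f = 33 × 0.64 = 21.12 mm.
α = 2·arctan(40.2 / (2 × 21.12)) = 2·arctan(0.95170) ≈ 87.1650°.

87.2°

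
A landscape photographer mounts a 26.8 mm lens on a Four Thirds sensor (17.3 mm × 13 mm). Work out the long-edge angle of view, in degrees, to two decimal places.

Angle of view α = 2·arctan(w/2f) with w = 17.3 mm and f = 26.8 mm.
w/2f = 0.32276; arctan(0.32276) ≈ 17.8881°, so α ≈ 35.7761°.

35.78°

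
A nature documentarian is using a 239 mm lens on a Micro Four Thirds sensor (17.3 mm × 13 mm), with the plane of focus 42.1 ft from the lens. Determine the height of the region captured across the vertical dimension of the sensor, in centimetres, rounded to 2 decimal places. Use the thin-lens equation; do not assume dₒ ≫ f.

dₒ: 42.1 ft × 304.8 mm/ft = 12832.08 mm.
Similar triangles through the lens centre give W/dₒ = h/dᵢ; with 1/f = 1/dₒ + 1/dᵢ this gives W = h·(dₒ − f)/f.
W = 13 mm × (12832.1 − 239) / 239 = 13 × 52.6907 ≈ 684.979 mm = 68.4979 cm.

68.50 cm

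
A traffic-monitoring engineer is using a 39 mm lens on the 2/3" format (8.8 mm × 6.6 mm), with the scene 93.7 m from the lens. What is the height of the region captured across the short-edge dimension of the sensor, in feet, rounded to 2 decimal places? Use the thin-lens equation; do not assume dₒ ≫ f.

52.00 ft

dₒ: 93.7 m = 93700 mm.
Similar triangles through the lens centre give W/dₒ = h/dᵢ; with 1/f = 1/dₒ + 1/dᵢ this gives W = h·(dₒ − f)/f.
W = 6.6 mm × (93700 − 39) / 39 = 6.6 × 2401.5641 ≈ 15850.323 mm = 15850.323/304.8 ft = 52.0024 ft.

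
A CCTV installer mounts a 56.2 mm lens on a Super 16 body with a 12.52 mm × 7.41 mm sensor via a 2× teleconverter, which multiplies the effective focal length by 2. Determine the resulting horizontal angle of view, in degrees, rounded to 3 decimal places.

Effective focal length f = 56.2 × 2 = 112.4 mm.
α = 2·arctan(12.52 / (2 × 112.4)) = 2·arctan(0.05569) ≈ 6.3755°.

6.375°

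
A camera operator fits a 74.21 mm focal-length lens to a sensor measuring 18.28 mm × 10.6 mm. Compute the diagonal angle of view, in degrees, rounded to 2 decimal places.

16.21°

Sensor diagonal = √(18.28² + 10.6²) = √446.5184 ≈ 21.1310 mm.
Angle of view α = 2·arctan(d/2f) with d = 21.1310 mm and f = 74.21 mm.
d/2f = 0.14237; arctan(0.14237) ≈ 8.1029°, so α ≈ 16.2058°.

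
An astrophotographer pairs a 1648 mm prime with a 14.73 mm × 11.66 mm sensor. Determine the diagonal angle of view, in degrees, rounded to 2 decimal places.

0.65°

Sensor diagonal = √(14.73² + 11.66²) = √352.9285 ≈ 18.7864 mm.
Angle of view α = 2·arctan(d/2f) with d = 18.7864 mm and f = 1648 mm.
d/2f = 0.00570; arctan(0.00570) ≈ 0.3266°, so α ≈ 0.6531°.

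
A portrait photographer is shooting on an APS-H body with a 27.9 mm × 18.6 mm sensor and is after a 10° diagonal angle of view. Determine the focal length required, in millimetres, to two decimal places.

191.63 mm

Sensor diagonal = √(27.9² + 18.6²) = √1124.3700 ≈ 33.5316 mm.
From α = 2·arctan(d/2f) we get f = d / (2·tan(α/2)).
With d = 33.5316 mm and α/2 = 5°, tan(α/2) ≈ 0.08749, so f ≈ 33.5316 / 0.17498 ≈ 191.6341 mm.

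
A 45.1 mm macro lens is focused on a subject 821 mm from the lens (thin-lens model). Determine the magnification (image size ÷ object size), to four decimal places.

Thin lens: 1/f = 1/dₒ + 1/dᵢ → 1/dᵢ = 1/45.1 − 1/821 = 0.0209549 mm⁻¹, so dᵢ ≈ 47.7215 mm.
Magnification m = dᵢ/dₒ = 47.7215/821 ≈ 0.05813.

0.0581×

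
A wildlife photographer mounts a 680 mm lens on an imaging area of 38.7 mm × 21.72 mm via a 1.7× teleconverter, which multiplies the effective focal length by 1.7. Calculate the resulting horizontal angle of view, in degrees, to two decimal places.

1.92°

Effective focal length f = 680 × 1.7 = 1156 mm.
α = 2·arctan(38.7 / (2 × 1156)) = 2·arctan(0.01674) ≈ 1.9179°.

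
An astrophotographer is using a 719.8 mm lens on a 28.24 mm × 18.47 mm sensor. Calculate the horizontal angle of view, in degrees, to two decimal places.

2.25°

Angle of view α = 2·arctan(w/2f) with w = 28.24 mm and f = 719.8 mm.
w/2f = 0.01962; arctan(0.01962) ≈ 1.1238°, so α ≈ 2.2476°.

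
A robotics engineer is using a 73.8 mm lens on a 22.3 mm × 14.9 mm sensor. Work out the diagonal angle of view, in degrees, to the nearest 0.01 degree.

20.60°

Sensor diagonal = √(22.3² + 14.9²) = √719.3000 ≈ 26.8198 mm.
Angle of view α = 2·arctan(d/2f) with d = 26.8198 mm and f = 73.8 mm.
d/2f = 0.18171; arctan(0.18171) ≈ 10.2986°, so α ≈ 20.5972°.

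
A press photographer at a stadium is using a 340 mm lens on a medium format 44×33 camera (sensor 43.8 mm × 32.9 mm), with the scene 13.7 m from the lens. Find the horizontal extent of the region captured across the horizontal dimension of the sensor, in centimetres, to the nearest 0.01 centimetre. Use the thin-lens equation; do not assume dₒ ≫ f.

dₒ: 13.7 m = 13700 mm.
Similar triangles through the lens centre give W/dₒ = w/dᵢ; with 1/f = 1/dₒ + 1/dᵢ this gives W = w·(dₒ − f)/f.
W = 43.8 mm × (13700 − 340) / 340 = 43.8 × 39.2941 ≈ 1721.082 mm = 172.108 cm.

172.11 cm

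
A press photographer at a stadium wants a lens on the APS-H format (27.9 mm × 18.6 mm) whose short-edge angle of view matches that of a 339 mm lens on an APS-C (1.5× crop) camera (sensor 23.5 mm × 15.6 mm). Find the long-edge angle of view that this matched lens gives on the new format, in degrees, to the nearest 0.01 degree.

Equal short-edge AOV ⇒ f₂ = f₁ · 18.6/15.6 = 339 × 1.19231 ≈ 404.1923 mm.
Long-edge AOV on the new format = 2·arctan(27.9 / (2 × 404.1923)) = 2·arctan(0.03451) ≈ 3.9534°.

3.95°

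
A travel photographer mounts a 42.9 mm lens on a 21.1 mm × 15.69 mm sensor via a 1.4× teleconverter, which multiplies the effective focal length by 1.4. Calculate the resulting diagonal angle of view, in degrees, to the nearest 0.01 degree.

Effective focal length f = 42.9 × 1.4 = 60.06 mm.
Sensor diagonal = √(21.1² + 15.69²) = √691.3861 ≈ 26.2942 mm.
α = 2·arctan(26.294 / (2 × 60.06)) = 2·arctan(0.21890) ≈ 24.6945°.

24.69°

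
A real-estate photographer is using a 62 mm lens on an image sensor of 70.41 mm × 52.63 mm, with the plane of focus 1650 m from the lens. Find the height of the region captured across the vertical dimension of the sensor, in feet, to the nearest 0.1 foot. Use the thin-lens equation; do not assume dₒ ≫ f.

dₒ: 1650 m = 1.65e+06 mm.
Similar triangles through the lens centre give W/dₒ = h/dᵢ; with 1/f = 1/dₒ + 1/dᵢ this gives W = h·(dₒ − f)/f.
W = 52.63 mm × (1.65e+06 − 62) / 62 = 52.63 × 26611.9032 ≈ 1400584.467 mm = 1400584.467/304.8 ft = 4595.09 ft.

4595.1 ft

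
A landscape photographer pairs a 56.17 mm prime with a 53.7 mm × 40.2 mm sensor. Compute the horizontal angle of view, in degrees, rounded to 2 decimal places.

51.10°

Angle of view α = 2·arctan(w/2f) with w = 53.7 mm and f = 56.17 mm.
w/2f = 0.47801; arctan(0.47801) ≈ 25.5484°, so α ≈ 51.0968°.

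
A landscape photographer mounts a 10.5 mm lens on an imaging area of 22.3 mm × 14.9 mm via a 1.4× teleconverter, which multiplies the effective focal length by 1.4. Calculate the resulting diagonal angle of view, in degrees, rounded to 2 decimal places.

84.74°

Effective focal length f = 10.5 × 1.4 = 14.7 mm.
Sensor diagonal = √(22.3² + 14.9²) = √719.3000 ≈ 26.8198 mm.
α = 2·arctan(26.820 / (2 × 14.7)) = 2·arctan(0.91224) ≈ 84.7445°.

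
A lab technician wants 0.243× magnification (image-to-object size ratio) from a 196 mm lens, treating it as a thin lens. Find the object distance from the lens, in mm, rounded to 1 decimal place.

With m = dᵢ/dₒ and 1/f = 1/dₒ + 1/dᵢ, substituting dᵢ = m·dₒ gives 1/f = (1 + 1/m)/dₒ, hence dₒ = f·(1 + 1/m).
dₒ = 196 × (1 + 1/0.243) = 196 × 5.11523 ≈ 1002.584 mm.

1002.6 mm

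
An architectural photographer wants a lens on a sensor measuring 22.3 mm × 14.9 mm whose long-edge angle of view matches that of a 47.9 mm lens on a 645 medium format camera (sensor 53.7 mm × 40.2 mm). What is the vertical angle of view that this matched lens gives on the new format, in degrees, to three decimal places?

Equal long-edge AOV ⇒ f₂ = f₁ · 22.3/53.7 = 47.9 × 0.41527 ≈ 19.8914 mm.
Vertical AOV on the new format = 2·arctan(14.9 / (2 × 19.8914)) = 2·arctan(0.37453) ≈ 41.0652°.

41.065°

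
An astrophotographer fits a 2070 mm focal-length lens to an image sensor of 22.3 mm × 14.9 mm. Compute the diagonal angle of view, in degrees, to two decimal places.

Sensor diagonal = √(22.3² + 14.9²) = √719.3000 ≈ 26.8198 mm.
Angle of view α = 2·arctan(d/2f) with d = 26.8198 mm and f = 2070 mm.
d/2f = 0.00648; arctan(0.00648) ≈ 0.3712°, so α ≈ 0.7423°.

0.74°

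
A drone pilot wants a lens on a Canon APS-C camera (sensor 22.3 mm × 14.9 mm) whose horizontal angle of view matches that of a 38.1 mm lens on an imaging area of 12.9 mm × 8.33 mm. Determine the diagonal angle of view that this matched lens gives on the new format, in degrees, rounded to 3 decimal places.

23.017°

Equal horizontal AOV ⇒ f₂ = f₁ · 22.3/12.9 = 38.1 × 1.72868 ≈ 65.8628 mm.
Sensor diagonal = √(22.3² + 14.9²) = √719.3000 ≈ 26.8198 mm.
Diagonal AOV on the new format = 2·arctan(26.8198 / (2 × 65.8628)) = 2·arctan(0.20360) ≈ 23.0166°.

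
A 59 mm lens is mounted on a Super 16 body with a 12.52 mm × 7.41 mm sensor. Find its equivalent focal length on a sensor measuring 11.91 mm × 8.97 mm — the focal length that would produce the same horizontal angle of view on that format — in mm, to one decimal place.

56.1 mm

Equal angle of view means equal width/f ratio, so f₂ = f₁ · (width₂/width₁) = 59 × 11.91/12.52.
f₂ = 59 × 0.95128 ≈ 56.125 mm.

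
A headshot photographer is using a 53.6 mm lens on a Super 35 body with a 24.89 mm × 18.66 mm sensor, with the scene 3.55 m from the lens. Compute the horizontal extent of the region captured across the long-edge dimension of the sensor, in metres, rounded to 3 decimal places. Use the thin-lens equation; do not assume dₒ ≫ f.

1.624 m

dₒ: 3.55 m = 3550 mm.
Similar triangles through the lens centre give W/dₒ = w/dᵢ; with 1/f = 1/dₒ + 1/dᵢ this gives W = w·(dₒ − f)/f.
W = 24.89 mm × (3550 − 53.6) / 53.6 = 24.89 × 65.2313 ≈ 1623.608 mm = 1.62361 m.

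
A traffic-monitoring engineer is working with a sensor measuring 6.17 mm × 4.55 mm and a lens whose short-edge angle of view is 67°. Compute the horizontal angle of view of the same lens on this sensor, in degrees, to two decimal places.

83.82°

From the short-edge AOV: f = 4.55 / (2·tan(33.5°)) = 4.55 / 1.32377 ≈ 3.4372 mm.
Horizontal AOV = 2·arctan(6.17 / (2 × 3.4372)) = 2·arctan(0.89755) ≈ 83.8189°.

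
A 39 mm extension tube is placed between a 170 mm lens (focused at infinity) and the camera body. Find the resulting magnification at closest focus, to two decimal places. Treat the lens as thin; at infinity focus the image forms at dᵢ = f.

0.23×

The tube moves the image plane from f to f + e, so dᵢ = 170 + 39 = 209 mm. Focus is achieved when 1/f = 1/dₒ + 1/dᵢ, giving dₒ = 1/(1/f − 1/(f+e)).
Magnification m = dᵢ/dₒ = (f+e)·(1/f − 1/(f+e)) = e/f = 39/170 ≈ 0.2294.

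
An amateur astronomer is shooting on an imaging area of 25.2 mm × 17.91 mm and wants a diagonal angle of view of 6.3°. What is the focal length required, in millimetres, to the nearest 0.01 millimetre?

280.89 mm

Sensor diagonal = √(25.2² + 17.91²) = √955.8081 ≈ 30.9161 mm.
From α = 2·arctan(d/2f) we get f = d / (2·tan(α/2)).
With d = 30.9161 mm and α/2 = 3.15°, tan(α/2) ≈ 0.05503, so f ≈ 30.9161 / 0.11007 ≈ 280.8857 mm.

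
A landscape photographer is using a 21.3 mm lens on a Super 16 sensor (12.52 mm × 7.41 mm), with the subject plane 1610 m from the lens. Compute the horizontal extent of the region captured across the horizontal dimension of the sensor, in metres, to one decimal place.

946.3 m

dₒ: 1610 m = 1.61e+06 mm.
Similar triangles through the lens centre give W/dₒ = w/dᵢ; with 1/f = 1/dₒ + 1/dᵢ this gives W = w·(dₒ − f)/f.
W = 12.52 mm × (1.61e+06 − 21.3) / 21.3 = 12.52 × 75585.8545 ≈ 946334.898 mm = 946.335 m.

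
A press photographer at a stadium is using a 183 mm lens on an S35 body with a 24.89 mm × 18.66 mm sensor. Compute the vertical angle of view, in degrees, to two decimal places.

Angle of view α = 2·arctan(h/2f) with h = 18.66 mm and f = 183 mm.
h/2f = 0.05098; arctan(0.05098) ≈ 2.9186°, so α ≈ 5.8372°.

5.84°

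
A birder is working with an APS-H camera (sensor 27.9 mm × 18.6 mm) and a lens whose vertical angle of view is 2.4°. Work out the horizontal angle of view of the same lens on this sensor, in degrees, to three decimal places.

From the vertical AOV: f = 18.6 / (2·tan(1.2°)) = 18.6 / 0.04189 ≈ 443.9774 mm.
Horizontal AOV = 2·arctan(27.9 / (2 × 443.9774)) = 2·arctan(0.03142) ≈ 3.5993°.

3.599°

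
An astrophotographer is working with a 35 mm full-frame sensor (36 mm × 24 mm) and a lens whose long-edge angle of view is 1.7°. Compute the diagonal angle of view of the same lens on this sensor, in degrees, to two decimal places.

2.04°

From the long-edge AOV: f = 36 / (2·tan(0.85°)) = 36 / 0.02967 ≈ 1213.2334 mm.
Sensor diagonal = √(36² + 24²) = √1872.0000 ≈ 43.2666 mm.
Diagonal AOV = 2·arctan(43.2666 / (2 × 1213.2334)) = 2·arctan(0.01783) ≈ 2.0431°.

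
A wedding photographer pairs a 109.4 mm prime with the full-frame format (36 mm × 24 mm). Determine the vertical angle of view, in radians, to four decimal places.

Angle of view α = 2·arctan(h/2f) with h = 24 mm and f = 109.4 mm.
h/2f = 0.10969; arctan(0.10969) ≈ 0.1093 rad, so α ≈ 0.2185 rad.

0.2185 rad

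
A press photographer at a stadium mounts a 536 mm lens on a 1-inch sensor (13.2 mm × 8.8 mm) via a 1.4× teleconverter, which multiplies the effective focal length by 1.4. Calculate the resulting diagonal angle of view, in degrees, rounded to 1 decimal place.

Effective focal length f = 536 × 1.4 = 750.4 mm.
Sensor diagonal = √(13.2² + 8.8²) = √251.6800 ≈ 15.8644 mm.
α = 2·arctan(15.864 / (2 × 750.4)) = 2·arctan(0.01057) ≈ 1.2113°.

1.2°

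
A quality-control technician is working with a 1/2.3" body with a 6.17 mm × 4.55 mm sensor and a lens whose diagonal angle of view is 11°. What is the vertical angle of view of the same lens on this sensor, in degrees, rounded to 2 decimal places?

6.54°

Sensor diagonal = √(6.17² + 4.55²) = √58.7714 ≈ 7.6663 mm.
From the diagonal AOV: f = 7.6663 / (2·tan(5.5°)) = 7.6663 / 0.19258 ≈ 39.8085 mm.
Vertical AOV = 2·arctan(4.55 / (2 × 39.8085)) = 2·arctan(0.05715) ≈ 6.5416°.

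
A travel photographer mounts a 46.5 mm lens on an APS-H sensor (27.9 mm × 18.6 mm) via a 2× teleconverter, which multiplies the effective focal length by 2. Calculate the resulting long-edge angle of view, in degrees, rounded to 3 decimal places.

17.062°

Effective focal length f = 46.5 × 2 = 93 mm.
α = 2·arctan(27.9 / (2 × 93)) = 2·arctan(0.15000) ≈ 17.0615°.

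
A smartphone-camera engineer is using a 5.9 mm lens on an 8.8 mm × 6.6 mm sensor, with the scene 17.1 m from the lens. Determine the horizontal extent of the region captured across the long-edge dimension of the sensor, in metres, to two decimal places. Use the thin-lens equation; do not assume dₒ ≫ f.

25.50 m

dₒ: 17.1 m = 17100 mm.
Similar triangles through the lens centre give W/dₒ = w/dᵢ; with 1/f = 1/dₒ + 1/dᵢ this gives W = w·(dₒ − f)/f.
W = 8.8 mm × (17100 − 5.9) / 5.9 = 8.8 × 2897.3051 ≈ 25496.285 mm = 25.4963 m.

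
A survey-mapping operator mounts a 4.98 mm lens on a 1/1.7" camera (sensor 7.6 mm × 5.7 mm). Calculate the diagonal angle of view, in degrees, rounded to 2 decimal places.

87.29°

Sensor diagonal = √(7.6² + 5.7²) = √90.2500 ≈ 9.5000 mm.
Angle of view α = 2·arctan(d/2f) with d = 9.5000 mm and f = 4.98 mm.
d/2f = 0.95382; arctan(0.95382) ≈ 43.6459°, so α ≈ 87.2918°.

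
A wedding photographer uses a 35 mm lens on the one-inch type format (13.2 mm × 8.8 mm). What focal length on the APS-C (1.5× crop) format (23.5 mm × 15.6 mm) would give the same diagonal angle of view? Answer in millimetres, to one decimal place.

62.2 mm

Sensor diagonal = √(13.2² + 8.8²) = √251.6800 ≈ 15.8644 mm.
Sensor diagonal = √(23.5² + 15.6²) = √795.6100 ≈ 28.2066 mm.
Equal angle of view means equal diagonal/f ratio, so f₂ = f₁ · (diagonal₂/diagonal₁) = 35 × 28.2066/15.8644.
f₂ = 35 × 1.77798 ≈ 62.229 mm.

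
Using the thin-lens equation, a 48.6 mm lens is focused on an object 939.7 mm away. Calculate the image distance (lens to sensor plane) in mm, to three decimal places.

51.251 mm

1/dᵢ = 1/f − 1/dₒ = 1/48.6 − 1/939.7 = 0.0195120 mm⁻¹.
dᵢ = 1/0.0195120 ≈ 51.2506 mm.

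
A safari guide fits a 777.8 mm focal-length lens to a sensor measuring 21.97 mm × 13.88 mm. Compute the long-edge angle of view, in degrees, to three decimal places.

1.618°

Angle of view α = 2·arctan(w/2f) with w = 21.97 mm and f = 777.8 mm.
w/2f = 0.01412; arctan(0.01412) ≈ 0.8091°, so α ≈ 1.6183°.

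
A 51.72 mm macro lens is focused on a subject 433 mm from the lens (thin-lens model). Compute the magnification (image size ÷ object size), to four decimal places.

0.1356×

Thin lens: 1/f = 1/dₒ + 1/dᵢ → 1/dᵢ = 1/51.72 − 1/433 = 0.0170254 mm⁻¹, so dᵢ ≈ 58.7357 mm.
Magnification m = dᵢ/dₒ = 58.7357/433 ≈ 0.13565.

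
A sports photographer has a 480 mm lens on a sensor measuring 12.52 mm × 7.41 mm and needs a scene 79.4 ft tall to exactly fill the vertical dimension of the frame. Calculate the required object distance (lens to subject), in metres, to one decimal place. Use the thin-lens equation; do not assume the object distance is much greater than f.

W: 79.4 ft × 304.8 mm/ft = 24201.12 mm.
Magnification m = h/W = dᵢ/dₒ; combined with 1/f = 1/dₒ + 1/dᵢ this gives dₒ = f·(1 + W/h).
dₒ = 480 mm × (1 + 24201.1/7.41) = 480 × 3267.0080 ≈ 1568163.836 mm = 1568.16 m.

1568.2 m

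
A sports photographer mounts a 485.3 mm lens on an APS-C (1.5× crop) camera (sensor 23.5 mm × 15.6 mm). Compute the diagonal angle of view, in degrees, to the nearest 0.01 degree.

Sensor diagonal = √(23.5² + 15.6²) = √795.6100 ≈ 28.2066 mm.
Angle of view α = 2·arctan(d/2f) with d = 28.2066 mm and f = 485.3 mm.
d/2f = 0.02906; arctan(0.02906) ≈ 1.6646°, so α ≈ 3.3292°.

3.33°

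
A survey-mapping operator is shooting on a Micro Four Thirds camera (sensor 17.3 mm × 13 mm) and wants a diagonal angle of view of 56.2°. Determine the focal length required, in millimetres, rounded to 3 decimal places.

20.264 mm

Sensor diagonal = √(17.3² + 13²) = √468.2900 ≈ 21.6400 mm.
From α = 2·arctan(d/2f) we get f = d / (2·tan(α/2)).
With d = 21.6400 mm and α/2 = 28.1°, tan(α/2) ≈ 0.53395, so f ≈ 21.6400 / 1.06790 ≈ 20.2641 mm.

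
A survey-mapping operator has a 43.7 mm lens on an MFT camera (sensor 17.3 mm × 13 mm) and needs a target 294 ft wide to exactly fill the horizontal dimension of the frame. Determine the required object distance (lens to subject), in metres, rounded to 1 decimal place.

W: 294 ft × 304.8 mm/ft = 89611.20 mm.
Magnification m = w/W = dᵢ/dₒ; combined with 1/f = 1/dₒ + 1/dᵢ this gives dₒ = f·(1 + W/w).
dₒ = 43.7 mm × (1 + 89611.2/17.3) = 43.7 × 5180.8380 ≈ 226402.620 mm = 226.403 m.

226.4 m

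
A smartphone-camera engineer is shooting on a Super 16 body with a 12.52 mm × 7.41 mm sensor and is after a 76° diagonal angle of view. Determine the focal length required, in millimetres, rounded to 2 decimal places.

9.31 mm

Sensor diagonal = √(12.52² + 7.41²) = √211.6585 ≈ 14.5485 mm.
From α = 2·arctan(d/2f) we get f = d / (2·tan(α/2)).
With d = 14.5485 mm and α/2 = 38°, tan(α/2) ≈ 0.78129, so f ≈ 14.5485 / 1.56257 ≈ 9.3106 mm.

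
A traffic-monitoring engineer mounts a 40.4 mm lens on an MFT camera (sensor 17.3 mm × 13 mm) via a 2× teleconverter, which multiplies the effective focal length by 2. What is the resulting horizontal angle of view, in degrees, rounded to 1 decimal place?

12.2°

Effective focal length f = 40.4 × 2 = 80.8 mm.
α = 2·arctan(17.3 / (2 × 80.8)) = 2·arctan(0.10705) ≈ 12.2210°.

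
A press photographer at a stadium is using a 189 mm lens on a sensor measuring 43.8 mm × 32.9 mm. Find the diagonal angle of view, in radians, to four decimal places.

0.2878 rad

Sensor diagonal = √(43.8² + 32.9²) = √3000.8500 ≈ 54.7800 mm.
Angle of view α = 2·arctan(d/2f) with d = 54.7800 mm and f = 189 mm.
d/2f = 0.14492; arctan(0.14492) ≈ 0.1439 rad, so α ≈ 0.2878 rad.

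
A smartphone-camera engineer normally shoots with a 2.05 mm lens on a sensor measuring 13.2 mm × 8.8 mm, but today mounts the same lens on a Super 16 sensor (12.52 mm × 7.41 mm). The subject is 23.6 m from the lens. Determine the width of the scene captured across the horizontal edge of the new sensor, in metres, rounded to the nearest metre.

The focal length stays 2.05 mm; the relevant sensor dimension is now w = 12.52 mm. Object distance dₒ = 23.6 m = 23600 mm.
Thin-lens field width W = w·(dₒ − f)/f = 12.52 × (23600 − 2.05)/2.05 ≈ 144120.163 mm = 144.12 m.

144 m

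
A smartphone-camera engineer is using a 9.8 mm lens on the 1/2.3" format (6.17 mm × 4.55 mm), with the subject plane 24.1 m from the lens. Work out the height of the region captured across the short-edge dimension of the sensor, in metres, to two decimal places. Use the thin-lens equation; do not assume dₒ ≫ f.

dₒ: 24.1 m = 24100 mm.
Similar triangles through the lens centre give W/dₒ = h/dᵢ; with 1/f = 1/dₒ + 1/dᵢ this gives W = h·(dₒ − f)/f.
W = 4.55 mm × (24100 − 9.8) / 9.8 = 4.55 × 2458.1837 ≈ 11184.736 mm = 11.1847 m.

11.18 m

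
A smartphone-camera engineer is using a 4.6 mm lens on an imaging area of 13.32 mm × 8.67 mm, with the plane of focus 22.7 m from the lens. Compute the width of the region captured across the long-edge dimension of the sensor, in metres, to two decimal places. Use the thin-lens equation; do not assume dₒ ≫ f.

65.72 m

dₒ: 22.7 m = 22700 mm.
Similar triangles through the lens centre give W/dₒ = w/dᵢ; with 1/f = 1/dₒ + 1/dᵢ this gives W = w·(dₒ − f)/f.
W = 13.32 mm × (22700 − 4.6) / 4.6 = 13.32 × 4933.7826 ≈ 65717.984 mm = 65.718 m.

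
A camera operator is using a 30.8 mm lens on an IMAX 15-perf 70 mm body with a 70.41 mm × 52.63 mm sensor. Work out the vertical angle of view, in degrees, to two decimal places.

Angle of view α = 2·arctan(h/2f) with h = 52.63 mm and f = 30.8 mm.
h/2f = 0.85438; arctan(0.85438) ≈ 40.5100°, so α ≈ 81.0200°.

81.02°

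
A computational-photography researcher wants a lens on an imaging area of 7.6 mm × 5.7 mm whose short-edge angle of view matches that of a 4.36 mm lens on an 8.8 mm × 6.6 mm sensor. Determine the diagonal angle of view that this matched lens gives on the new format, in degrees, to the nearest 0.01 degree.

Equal short-edge AOV ⇒ f₂ = f₁ · 5.7/6.6 = 4.36 × 0.86364 ≈ 3.7655 mm.
Sensor diagonal = √(7.6² + 5.7²) = √90.2500 ≈ 9.5000 mm.
Diagonal AOV on the new format = 2·arctan(9.5000 / (2 × 3.7655)) = 2·arctan(1.26147) ≈ 103.1904°.

103.19°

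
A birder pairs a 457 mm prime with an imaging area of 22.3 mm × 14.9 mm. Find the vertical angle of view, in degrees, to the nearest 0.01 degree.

1.87°

Angle of view α = 2·arctan(h/2f) with h = 14.9 mm and f = 457 mm.
h/2f = 0.01630; arctan(0.01630) ≈ 0.9340°, so α ≈ 1.8679°.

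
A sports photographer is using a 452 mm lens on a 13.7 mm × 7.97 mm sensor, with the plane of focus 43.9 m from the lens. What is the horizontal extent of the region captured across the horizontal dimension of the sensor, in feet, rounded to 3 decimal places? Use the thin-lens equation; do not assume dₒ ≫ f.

4.321 ft

dₒ: 43.9 m = 43900 mm.
Similar triangles through the lens centre give W/dₒ = w/dᵢ; with 1/f = 1/dₒ + 1/dᵢ this gives W = w·(dₒ − f)/f.
W = 13.7 mm × (43900 − 452) / 452 = 13.7 × 96.1239 ≈ 1316.897 mm = 1316.897/304.8 ft = 4.32053 ft.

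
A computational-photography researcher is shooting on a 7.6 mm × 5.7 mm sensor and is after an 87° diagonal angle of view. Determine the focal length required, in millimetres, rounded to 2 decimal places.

5.01 mm

Sensor diagonal = √(7.6² + 5.7²) = √90.2500 ≈ 9.5000 mm.
From α = 2·arctan(d/2f) we get f = d / (2·tan(α/2)).
With d = 9.5000 mm and α/2 = 43.5°, tan(α/2) ≈ 0.94896, so f ≈ 9.5000 / 1.89793 ≈ 5.0055 mm.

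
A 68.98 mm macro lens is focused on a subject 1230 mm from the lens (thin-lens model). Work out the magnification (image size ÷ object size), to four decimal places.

Thin lens: 1/f = 1/dₒ + 1/dᵢ → 1/dᵢ = 1/68.98 − 1/1230 = 0.0136839 mm⁻¹, so dᵢ ≈ 73.0783 mm.
Magnification m = dᵢ/dₒ = 73.0783/1230 ≈ 0.05941.

0.0594×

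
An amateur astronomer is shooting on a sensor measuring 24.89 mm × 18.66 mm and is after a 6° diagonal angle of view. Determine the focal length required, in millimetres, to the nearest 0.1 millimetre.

296.8 mm

Sensor diagonal = √(24.89² + 18.66²) = √967.7077 ≈ 31.1080 mm.
From α = 2·arctan(d/2f) we get f = d / (2·tan(α/2)).
With d = 31.1080 mm and α/2 = 3°, tan(α/2) ≈ 0.05241, so f ≈ 31.1080 / 0.10482 ≈ 296.7880 mm.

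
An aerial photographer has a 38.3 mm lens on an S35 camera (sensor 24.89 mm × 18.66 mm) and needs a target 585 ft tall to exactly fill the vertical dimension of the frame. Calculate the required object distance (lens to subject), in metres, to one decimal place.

W: 585 ft × 304.8 mm/ft = 178307.99 mm.
Magnification m = h/W = dᵢ/dₒ; combined with 1/f = 1/dₒ + 1/dᵢ this gives dₒ = f·(1 + W/h).
dₒ = 38.3 mm × (1 + 178308/18.66) = 38.3 × 9556.6267 ≈ 366018.803 mm = 366.019 m.

366.0 m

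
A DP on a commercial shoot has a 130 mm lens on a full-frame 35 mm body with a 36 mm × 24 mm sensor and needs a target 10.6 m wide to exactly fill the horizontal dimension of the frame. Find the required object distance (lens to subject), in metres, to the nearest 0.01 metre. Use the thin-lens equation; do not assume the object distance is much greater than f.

38.41 m

W: 10.6 m = 10600 mm.
Magnification m = w/W = dᵢ/dₒ; combined with 1/f = 1/dₒ + 1/dᵢ this gives dₒ = f·(1 + W/w).
dₒ = 130 mm × (1 + 10600/36) = 130 × 295.4444 ≈ 38407.778 mm = 38.4078 m.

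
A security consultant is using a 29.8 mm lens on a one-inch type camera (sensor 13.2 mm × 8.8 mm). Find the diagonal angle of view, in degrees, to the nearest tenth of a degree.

29.8°

Sensor diagonal = √(13.2² + 8.8²) = √251.6800 ≈ 15.8644 mm.
Angle of view α = 2·arctan(d/2f) with d = 15.8644 mm and f = 29.8 mm.
d/2f = 0.26618; arctan(0.26618) ≈ 14.9055°, so α ≈ 29.8109°.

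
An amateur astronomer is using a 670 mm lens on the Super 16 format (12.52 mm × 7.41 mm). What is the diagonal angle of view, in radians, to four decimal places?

0.0217 rad

Sensor diagonal = √(12.52² + 7.41²) = √211.6585 ≈ 14.5485 mm.
Angle of view α = 2·arctan(d/2f) with d = 14.5485 mm and f = 670 mm.
d/2f = 0.01086; arctan(0.01086) ≈ 0.0109 rad, so α ≈ 0.0217 rad.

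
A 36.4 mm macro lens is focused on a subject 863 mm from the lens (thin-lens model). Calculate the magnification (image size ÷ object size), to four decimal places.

0.0440×

Thin lens: 1/f = 1/dₒ + 1/dᵢ → 1/dᵢ = 1/36.4 − 1/863 = 0.0263138 mm⁻¹, so dᵢ ≈ 38.0029 mm.
Magnification m = dᵢ/dₒ = 38.0029/863 ≈ 0.04404.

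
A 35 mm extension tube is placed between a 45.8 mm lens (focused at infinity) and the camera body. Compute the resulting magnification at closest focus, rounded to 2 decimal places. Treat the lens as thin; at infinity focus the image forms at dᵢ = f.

0.76×

The tube moves the image plane from f to f + e, so dᵢ = 45.8 + 35 = 80.8 mm. Focus is achieved when 1/f = 1/dₒ + 1/dᵢ, giving dₒ = 1/(1/f − 1/(f+e)).
Magnification m = dᵢ/dₒ = (f+e)·(1/f − 1/(f+e)) = e/f = 35/45.8 ≈ 0.7642.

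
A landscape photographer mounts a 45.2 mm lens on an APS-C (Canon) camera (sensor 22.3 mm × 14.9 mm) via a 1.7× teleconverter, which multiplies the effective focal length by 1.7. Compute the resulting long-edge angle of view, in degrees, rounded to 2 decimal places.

Effective focal length f = 45.2 × 1.7 = 76.84 mm.
α = 2·arctan(22.3 / (2 × 76.84)) = 2·arctan(0.14511) ≈ 16.5128°.

16.51°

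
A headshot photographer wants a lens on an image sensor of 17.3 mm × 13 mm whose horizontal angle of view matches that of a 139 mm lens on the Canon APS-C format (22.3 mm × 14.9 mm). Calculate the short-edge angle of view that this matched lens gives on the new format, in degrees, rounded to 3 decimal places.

6.899°

Equal horizontal AOV ⇒ f₂ = f₁ · 17.3/22.3 = 139 × 0.77578 ≈ 107.8341 mm.
Short-edge AOV on the new format = 2·arctan(13 / (2 × 107.8341)) = 2·arctan(0.06028) ≈ 6.8990°.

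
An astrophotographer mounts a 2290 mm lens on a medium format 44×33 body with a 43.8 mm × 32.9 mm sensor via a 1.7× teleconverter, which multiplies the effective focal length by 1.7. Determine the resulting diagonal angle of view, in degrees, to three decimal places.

0.806°

Effective focal length f = 2290 × 1.7 = 3893 mm.
Sensor diagonal = √(43.8² + 32.9²) = √3000.8500 ≈ 54.7800 mm.
α = 2·arctan(54.780 / (2 × 3893)) = 2·arctan(0.00704) ≈ 0.8062°.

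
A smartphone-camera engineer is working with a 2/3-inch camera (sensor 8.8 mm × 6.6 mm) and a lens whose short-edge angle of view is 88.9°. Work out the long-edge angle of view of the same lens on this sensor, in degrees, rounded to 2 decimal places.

105.20°

From the short-edge AOV: f = 6.6 / (2·tan(44.45°)) = 6.6 / 1.96197 ≈ 3.3640 mm.
Long-edge AOV = 2·arctan(8.8 / (2 × 3.3640)) = 2·arctan(1.30798) ≈ 105.2014°.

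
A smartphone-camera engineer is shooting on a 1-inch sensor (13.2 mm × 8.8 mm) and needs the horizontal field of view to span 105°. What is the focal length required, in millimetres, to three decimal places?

From α = 2·arctan(w/2f) we get f = w / (2·tan(α/2)).
With w = 13.2 mm and α/2 = 52.5°, tan(α/2) ≈ 1.30323, so f ≈ 13.2 / 2.60645 ≈ 5.0644 mm.

5.064 mm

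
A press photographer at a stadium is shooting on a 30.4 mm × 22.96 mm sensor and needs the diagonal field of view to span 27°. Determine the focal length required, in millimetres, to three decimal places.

Sensor diagonal = √(30.4² + 22.96²) = √1451.3216 ≈ 38.0962 mm.
From α = 2·arctan(d/2f) we get f = d / (2·tan(α/2)).
With d = 38.0962 mm and α/2 = 13.5°, tan(α/2) ≈ 0.24008, so f ≈ 38.0962 / 0.48016 ≈ 79.3411 mm.

79.341 mm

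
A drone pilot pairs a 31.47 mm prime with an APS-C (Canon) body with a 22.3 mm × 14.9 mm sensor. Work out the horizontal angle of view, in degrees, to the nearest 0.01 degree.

39.02°

Angle of view α = 2·arctan(w/2f) with w = 22.3 mm and f = 31.47 mm.
w/2f = 0.35431; arctan(0.35431) ≈ 19.5095°, so α ≈ 39.0191°.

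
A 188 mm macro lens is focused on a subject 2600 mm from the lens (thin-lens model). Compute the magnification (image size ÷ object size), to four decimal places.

Thin lens: 1/f = 1/dₒ + 1/dᵢ → 1/dᵢ = 1/188 − 1/2600 = 0.0049345 mm⁻¹, so dᵢ ≈ 202.6534 mm.
Magnification m = dᵢ/dₒ = 202.6534/2600 ≈ 0.07794.

0.0779×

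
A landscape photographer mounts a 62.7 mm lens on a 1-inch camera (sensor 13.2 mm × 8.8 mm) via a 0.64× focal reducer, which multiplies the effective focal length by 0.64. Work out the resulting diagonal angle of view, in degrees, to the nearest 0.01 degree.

22.36°

Effective focal length f = 62.7 × 0.64 = 40.128 mm.
Sensor diagonal = √(13.2² + 8.8²) = √251.6800 ≈ 15.8644 mm.
α = 2·arctan(15.864 / (2 × 40.128)) = 2·arctan(0.19767) ≈ 22.3633°.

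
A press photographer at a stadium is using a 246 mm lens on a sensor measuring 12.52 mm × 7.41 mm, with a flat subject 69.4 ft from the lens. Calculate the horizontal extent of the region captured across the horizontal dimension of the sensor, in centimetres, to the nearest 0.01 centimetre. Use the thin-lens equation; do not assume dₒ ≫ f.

106.41 cm

dₒ: 69.4 ft × 304.8 mm/ft = 21153.12 mm.
Similar triangles through the lens centre give W/dₒ = w/dᵢ; with 1/f = 1/dₒ + 1/dᵢ this gives W = w·(dₒ − f)/f.
W = 12.52 mm × (21153.1 − 246) / 246 = 12.52 × 84.9883 ≈ 1064.053 mm = 106.405 cm.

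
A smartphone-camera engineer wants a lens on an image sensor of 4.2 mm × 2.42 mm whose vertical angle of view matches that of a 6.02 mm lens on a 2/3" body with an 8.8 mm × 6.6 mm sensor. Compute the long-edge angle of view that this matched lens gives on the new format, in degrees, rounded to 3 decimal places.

87.145°

Equal vertical AOV ⇒ f₂ = f₁ · 2.42/6.6 = 6.02 × 0.36667 ≈ 2.2073 mm.
Long-edge AOV on the new format = 2·arctan(4.2 / (2 × 2.2073)) = 2·arctan(0.95137) ≈ 87.1451°.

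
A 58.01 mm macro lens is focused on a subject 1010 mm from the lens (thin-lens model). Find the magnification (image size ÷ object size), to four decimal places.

0.0609×

Thin lens: 1/f = 1/dₒ + 1/dᵢ → 1/dᵢ = 1/58.01 − 1/1010 = 0.0162483 mm⁻¹, so dᵢ ≈ 61.5449 mm.
Magnification m = dᵢ/dₒ = 61.5449/1010 ≈ 0.06094.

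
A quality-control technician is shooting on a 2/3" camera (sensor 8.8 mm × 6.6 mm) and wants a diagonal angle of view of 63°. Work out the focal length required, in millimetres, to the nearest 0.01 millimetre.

Sensor diagonal = √(8.8² + 6.6²) = √121.0000 ≈ 11.0000 mm.
From α = 2·arctan(d/2f) we get f = d / (2·tan(α/2)).
With d = 11.0000 mm and α/2 = 31.5°, tan(α/2) ≈ 0.61280, so f ≈ 11.0000 / 1.22560 ≈ 8.9752 mm.

8.98 mm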